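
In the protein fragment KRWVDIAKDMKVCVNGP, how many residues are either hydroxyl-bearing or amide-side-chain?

1

Hydroxyl-bearing: S, T, Y. Amide-side-chain: N, Q.
Hydroxyl-bearing residues here: none (0).
Amide-side-chain residues here: N15 (1).
The two groups share no amino acid, so total = 0 + 1 = 1.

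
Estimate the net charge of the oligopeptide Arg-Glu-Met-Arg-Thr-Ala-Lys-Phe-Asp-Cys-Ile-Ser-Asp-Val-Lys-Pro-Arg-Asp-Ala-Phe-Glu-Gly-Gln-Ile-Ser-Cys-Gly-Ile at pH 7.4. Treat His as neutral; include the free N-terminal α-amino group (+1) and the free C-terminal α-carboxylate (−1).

At pH ~7.4 the Lys and Arg side chains are protonated (+1), the Asp and Glu side chains are deprotonated (−1), and with His taken as neutral all other side chains carry no charge.
Positive (K, R): Arg1, Arg4, Lys7, Lys15, Arg17 → +5.
Negative (D, E): Glu2, Asp9, Asp13, Asp18, Glu21 → −5.
The N-terminus (+1) and C-terminus (−1) cancel.
Net charge = (+5) + (−5) = 0.

0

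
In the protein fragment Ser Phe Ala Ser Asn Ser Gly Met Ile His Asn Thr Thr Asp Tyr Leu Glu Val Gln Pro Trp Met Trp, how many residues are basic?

K, R, and H are the three residues with basic side chains (ε-amine, guanidinium, and imidazole respectively).
Matching residues: His10.

1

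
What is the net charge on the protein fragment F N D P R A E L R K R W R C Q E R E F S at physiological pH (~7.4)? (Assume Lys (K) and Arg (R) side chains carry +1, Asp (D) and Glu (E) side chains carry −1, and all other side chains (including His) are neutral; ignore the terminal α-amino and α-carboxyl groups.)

+2

Positive (K, R): R5, R9, K10, R11, R13, R17 → +6.
Negative (D, E): D3, E7, E16, E18 → −4.
Net charge = (+6) + (−4) = +2.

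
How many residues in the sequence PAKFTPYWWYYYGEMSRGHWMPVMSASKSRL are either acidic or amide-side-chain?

1

Acidic: D, E. Amide-side-chain: N, Q.
Acidic residues here: E14 (1).
Amide-side-chain residues here: none (0).
The two groups share no amino acid, so total = 1 + 0 = 1.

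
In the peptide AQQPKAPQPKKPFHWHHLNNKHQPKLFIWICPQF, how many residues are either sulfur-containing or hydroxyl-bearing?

1

Sulfur-containing: C, M. Hydroxyl-bearing: S, T, Y.
Sulfur-containing residues here: C31 (1).
Hydroxyl-bearing residues here: none (0).
The two groups share no amino acid, so total = 1 + 0 = 1.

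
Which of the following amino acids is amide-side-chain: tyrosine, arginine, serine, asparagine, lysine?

The amide-side-chain residues are Asn (N) and Gln (Q).
Of the listed options, only asparagine belongs to this group.

asparagine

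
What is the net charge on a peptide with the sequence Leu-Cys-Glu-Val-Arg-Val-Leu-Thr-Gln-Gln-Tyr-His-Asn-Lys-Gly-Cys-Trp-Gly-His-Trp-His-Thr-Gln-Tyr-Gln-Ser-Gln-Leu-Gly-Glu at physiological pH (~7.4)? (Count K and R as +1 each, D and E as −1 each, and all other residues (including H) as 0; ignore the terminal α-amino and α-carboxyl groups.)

Positive (K, R): Arg5, Lys14 → +2.
Negative (D, E): Glu3, Glu30 → −2.
Net charge = (+2) + (−2) = 0.

0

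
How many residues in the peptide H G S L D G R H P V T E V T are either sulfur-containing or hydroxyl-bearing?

Sulfur-containing: C, M. Hydroxyl-bearing: S, T, Y.
Sulfur-containing residues here: none (0).
Hydroxyl-bearing residues here: S3, T11, T14 (3).
The two groups share no amino acid, so total = 0 + 3 = 3.

3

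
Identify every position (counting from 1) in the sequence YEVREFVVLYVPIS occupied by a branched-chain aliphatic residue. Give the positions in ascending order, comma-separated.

3, 7, 8, 9, 11, 13

V, L, and I make up the branched-chain aliphatic group.
Matching residues: V3, V7, V8, L9, V11, I13.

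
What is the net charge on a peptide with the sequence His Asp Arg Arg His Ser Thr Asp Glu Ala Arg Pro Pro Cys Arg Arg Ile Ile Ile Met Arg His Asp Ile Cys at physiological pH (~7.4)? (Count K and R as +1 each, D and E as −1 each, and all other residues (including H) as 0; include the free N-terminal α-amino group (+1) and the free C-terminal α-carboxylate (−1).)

Positive (K, R): Arg3, Arg4, Arg11, Arg15, Arg16, Arg21 → +6.
Negative (D, E): Asp2, Asp8, Glu9, Asp23 → −4.
The N-terminus (+1) and C-terminus (−1) cancel.
Net charge = (+6) + (−4) = +2.

+2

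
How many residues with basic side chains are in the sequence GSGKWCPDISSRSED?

2

K, R, and H are the three residues with basic side chains (ε-amine, guanidinium, and imidazole respectively).
Matching residues: K4, R12.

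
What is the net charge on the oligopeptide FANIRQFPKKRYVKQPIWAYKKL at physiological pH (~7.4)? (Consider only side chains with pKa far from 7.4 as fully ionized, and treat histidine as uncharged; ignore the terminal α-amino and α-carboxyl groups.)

At pH ~7.4 the Lys and Arg side chains are protonated (+1), the Asp and Glu side chains are deprotonated (−1), and with His taken as neutral all other side chains carry no charge.
Positive (K, R): R5, K9, K10, R11, K14, K21, K22 → +7.
Negative (D, E): none → −0.
Net charge = (+7) + (−0) = +7.

+7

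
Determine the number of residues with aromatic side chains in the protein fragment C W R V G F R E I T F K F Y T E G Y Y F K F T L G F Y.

11

The aromatic amino acids are Phe (F, benzyl), Trp (W, indole), and Tyr (Y, phenol).
Matching residues: W2, F6, F11, F13, Y14, Y18, Y19, F20, F22, F26, Y27.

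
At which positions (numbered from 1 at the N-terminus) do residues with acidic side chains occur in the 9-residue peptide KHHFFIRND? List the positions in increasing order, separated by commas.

9

Only D (aspartate) and E (glutamate) carry a side-chain carboxylic acid.
Matching residues: D9.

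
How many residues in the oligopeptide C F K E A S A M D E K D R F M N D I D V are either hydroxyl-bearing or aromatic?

Hydroxyl-bearing: S, T, Y. Aromatic: F, W, Y.
Hydroxyl-bearing residues here: S6 (1).
Aromatic residues here: F2, F14 (2).
(Y belongs to both groups, but none appear in this sequence.) Total = 1 + 2 = 3.

3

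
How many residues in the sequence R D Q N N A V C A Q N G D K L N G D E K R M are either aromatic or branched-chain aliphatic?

Aromatic: F, W, Y. Branched-chain aliphatic: I, L, V.
Aromatic residues here: none (0).
Branched-chain aliphatic residues here: V7, L15 (2).
The two groups share no amino acid, so total = 0 + 2 = 2.

2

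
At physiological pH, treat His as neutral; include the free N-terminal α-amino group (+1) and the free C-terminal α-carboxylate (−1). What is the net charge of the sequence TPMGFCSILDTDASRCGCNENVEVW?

-3

At pH ~7.4 the Lys and Arg side chains are protonated (+1), the Asp and Glu side chains are deprotonated (−1), and with His taken as neutral all other side chains carry no charge.
Positive (K, R): R15 → +1.
Negative (D, E): D10, D12, E20, E23 → −4.
The N-terminus (+1) and C-terminus (−1) cancel.
Net charge = (+1) + (−4) = −3.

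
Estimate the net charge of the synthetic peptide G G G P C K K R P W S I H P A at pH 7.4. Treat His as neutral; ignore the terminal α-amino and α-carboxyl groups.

At pH ~7.4 the Lys and Arg side chains are protonated (+1), the Asp and Glu side chains are deprotonated (−1), and with His taken as neutral all other side chains carry no charge.
Positive (K, R): K6, K7, R8 → +3.
Negative (D, E): none → −0.
Net charge = (+3) + (−0) = +3.

+3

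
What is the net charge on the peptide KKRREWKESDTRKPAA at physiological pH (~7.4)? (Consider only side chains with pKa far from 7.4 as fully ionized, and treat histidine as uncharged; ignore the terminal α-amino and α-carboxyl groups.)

The side chains ionized at physiological pH are Lys/Arg (+1) and Asp/Glu (−1); with His treated as neutral, nothing else contributes.
Positive (K, R): K1, K2, R3, R4, K7, R12, K13 → +7.
Negative (D, E): E5, E8, D10 → −3.
Net charge = (+7) + (−3) = +4.

+4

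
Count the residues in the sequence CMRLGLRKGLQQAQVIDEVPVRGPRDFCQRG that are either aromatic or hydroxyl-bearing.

Aromatic: F, W, Y. Hydroxyl-bearing: S, T, Y.
Aromatic residues here: F27 (1).
Hydroxyl-bearing residues here: none (0).
(Y belongs to both groups, but none appear in this sequence.) Total = 1 + 0 = 1.

1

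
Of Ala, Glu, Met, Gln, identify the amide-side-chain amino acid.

Asparagine (N) and glutamine (Q) have uncharged amide side chains.
Of the listed options, only Gln belongs to this group.

Gln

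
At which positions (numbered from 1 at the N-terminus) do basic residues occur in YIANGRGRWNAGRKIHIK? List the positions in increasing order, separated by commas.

Lysine (K), arginine (R), and histidine (H) have basic, nitrogen-containing side chains.
Matching residues: R6, R8, R13, K14, H16, K18.

6, 8, 13, 14, 16, 18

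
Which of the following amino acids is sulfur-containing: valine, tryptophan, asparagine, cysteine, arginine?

cysteine

Cysteine (C, thiol) and methionine (M, thioether) are the two sulfur-containing amino acids.
Of the listed options, only cysteine belongs to this group.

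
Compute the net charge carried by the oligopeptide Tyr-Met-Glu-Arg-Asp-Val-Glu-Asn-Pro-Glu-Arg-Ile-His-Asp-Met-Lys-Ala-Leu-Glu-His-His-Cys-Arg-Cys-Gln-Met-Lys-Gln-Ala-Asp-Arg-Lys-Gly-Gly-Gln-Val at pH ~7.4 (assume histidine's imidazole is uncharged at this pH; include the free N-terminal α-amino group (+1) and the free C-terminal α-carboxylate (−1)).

0

At pH ~7.4 the Lys and Arg side chains are protonated (+1), the Asp and Glu side chains are deprotonated (−1), and with His taken as neutral all other side chains carry no charge.
Positive (K, R): Arg4, Arg11, Lys16, Arg23, Lys27, Arg31, Lys32 → +7.
Negative (D, E): Glu3, Asp5, Glu7, Glu10, Asp14, Glu19, Asp30 → −7.
The N-terminus (+1) and C-terminus (−1) cancel.
Net charge = (+7) + (−7) = 0.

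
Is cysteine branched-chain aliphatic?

Valine (V), leucine (L), and isoleucine (I) are the branched-chain amino acids.
Cysteine is not in this group.

No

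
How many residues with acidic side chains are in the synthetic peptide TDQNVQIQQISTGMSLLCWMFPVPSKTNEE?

3

Only D (aspartate) and E (glutamate) carry a side-chain carboxylic acid.
Matching residues: D2, E29, E30.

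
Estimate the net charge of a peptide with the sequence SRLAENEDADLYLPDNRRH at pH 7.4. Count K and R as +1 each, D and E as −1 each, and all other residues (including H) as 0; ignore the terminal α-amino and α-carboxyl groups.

-2

Positive (K, R): R2, R17, R18 → +3.
Negative (D, E): E5, E7, D8, D10, D15 → −5.
Net charge = (+3) + (−5) = −2.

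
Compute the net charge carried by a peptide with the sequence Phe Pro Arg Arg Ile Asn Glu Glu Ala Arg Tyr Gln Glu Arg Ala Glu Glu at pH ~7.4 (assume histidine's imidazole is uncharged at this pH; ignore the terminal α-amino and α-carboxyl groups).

Near pH 7.4, K and R contribute +1 each, D and E contribute −1 each, and every other side chain (His included, as stated) is uncharged.
Positive (K, R): Arg3, Arg4, Arg10, Arg14 → +4.
Negative (D, E): Glu7, Glu8, Glu13, Glu16, Glu17 → −5.
Net charge = (+4) + (−5) = −1.

-1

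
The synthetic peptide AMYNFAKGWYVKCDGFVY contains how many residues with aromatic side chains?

6

Phenylalanine (F), tryptophan (W), and tyrosine (Y) have aromatic ring side chains.
Matching residues: Y3, F5, W9, Y10, F16, Y18.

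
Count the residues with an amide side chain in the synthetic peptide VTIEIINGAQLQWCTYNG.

Asparagine (N) and glutamine (Q) have uncharged amide side chains.
Matching residues: N7, Q10, Q12, N17.

4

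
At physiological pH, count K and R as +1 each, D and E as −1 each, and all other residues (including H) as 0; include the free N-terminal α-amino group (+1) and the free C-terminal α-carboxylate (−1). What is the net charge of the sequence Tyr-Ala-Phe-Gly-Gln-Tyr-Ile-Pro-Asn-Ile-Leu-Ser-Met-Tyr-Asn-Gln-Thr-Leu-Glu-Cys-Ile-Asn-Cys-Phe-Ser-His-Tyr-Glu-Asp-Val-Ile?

Positive (K, R): none → +0.
Negative (D, E): Glu19, Glu28, Asp29 → −3.
The N-terminus (+1) and C-terminus (−1) cancel.
Net charge = (+0) + (−3) = −3.

-3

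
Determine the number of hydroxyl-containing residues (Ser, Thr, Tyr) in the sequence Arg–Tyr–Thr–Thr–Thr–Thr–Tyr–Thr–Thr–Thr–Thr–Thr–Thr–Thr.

Matching residues: Tyr2, Thr3, Thr4, Thr5, Thr6, Tyr7, Thr8, Thr9, Thr10, Thr11, Thr12, Thr13, Thr14.

13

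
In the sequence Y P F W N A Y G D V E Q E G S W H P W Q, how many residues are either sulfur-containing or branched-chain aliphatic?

1

Sulfur-containing: C, M. Branched-chain aliphatic: I, L, V.
Sulfur-containing residues here: none (0).
Branched-chain aliphatic residues here: V10 (1).
The two groups share no amino acid, so total = 0 + 1 = 1.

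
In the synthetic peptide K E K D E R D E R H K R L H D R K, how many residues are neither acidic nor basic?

Acidic: D, E. Basic: K, R, H. All other residues are neither.
Matching residues: L13.

1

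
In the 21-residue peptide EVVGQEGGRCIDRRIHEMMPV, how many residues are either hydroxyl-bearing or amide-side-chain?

Hydroxyl-bearing: S, T, Y. Amide-side-chain: N, Q.
Hydroxyl-bearing residues here: none (0).
Amide-side-chain residues here: Q5 (1).
The two groups share no amino acid, so total = 0 + 1 = 1.

1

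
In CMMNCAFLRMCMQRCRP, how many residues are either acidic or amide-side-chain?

Acidic: D, E. Amide-side-chain: N, Q.
Acidic residues here: none (0).
Amide-side-chain residues here: N4, Q13 (2).
The two groups share no amino acid, so total = 0 + 2 = 2.

2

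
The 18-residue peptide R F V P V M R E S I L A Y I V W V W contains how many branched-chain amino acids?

The BCAAs are Val, Leu, and Ile — aliphatic side chains with a branch point.
Matching residues: V3, V5, I10, L11, I14, V15, V17.

7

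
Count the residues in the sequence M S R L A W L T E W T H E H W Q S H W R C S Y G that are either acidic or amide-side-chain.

3

Acidic: D, E. Amide-side-chain: N, Q.
Acidic residues here: E9, E13 (2).
Amide-side-chain residues here: Q16 (1).
The two groups share no amino acid, so total = 2 + 1 = 3.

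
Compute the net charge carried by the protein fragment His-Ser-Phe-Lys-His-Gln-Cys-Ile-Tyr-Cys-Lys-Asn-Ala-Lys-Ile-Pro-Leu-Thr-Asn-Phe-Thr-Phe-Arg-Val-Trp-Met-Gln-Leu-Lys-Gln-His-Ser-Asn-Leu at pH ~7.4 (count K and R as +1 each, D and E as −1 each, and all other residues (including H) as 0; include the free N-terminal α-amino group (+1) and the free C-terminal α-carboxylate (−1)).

+5

Positive (K, R): Lys4, Lys11, Lys14, Arg23, Lys29 → +5.
Negative (D, E): none → −0.
The N-terminus (+1) and C-terminus (−1) cancel.
Net charge = (+5) + (−0) = +5.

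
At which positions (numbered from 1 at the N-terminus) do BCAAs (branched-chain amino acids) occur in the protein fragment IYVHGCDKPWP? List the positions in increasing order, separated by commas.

1, 3

V, L, and I make up the branched-chain aliphatic group.
Matching residues: I1, V3.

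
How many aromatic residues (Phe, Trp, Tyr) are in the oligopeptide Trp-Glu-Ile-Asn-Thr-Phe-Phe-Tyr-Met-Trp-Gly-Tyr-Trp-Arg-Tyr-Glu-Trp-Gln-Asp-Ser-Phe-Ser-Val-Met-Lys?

Matching residues: Trp1, Phe6, Phe7, Tyr8, Trp10, Tyr12, Trp13, Tyr15, Trp17, Phe21.

10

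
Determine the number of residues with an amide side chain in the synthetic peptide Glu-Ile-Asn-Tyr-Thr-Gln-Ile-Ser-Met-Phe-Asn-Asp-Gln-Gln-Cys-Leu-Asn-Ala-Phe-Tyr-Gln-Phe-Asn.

Asparagine (N) and glutamine (Q) have uncharged amide side chains.
Matching residues: Asn3, Gln6, Asn11, Gln13, Gln14, Asn17, Gln21, Asn23.

8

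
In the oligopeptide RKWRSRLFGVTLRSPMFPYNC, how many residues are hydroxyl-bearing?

4

The –OH-bearing residues are Ser, Thr (aliphatic alcohols), and Tyr (phenol).
Matching residues: S5, T11, S14, Y19.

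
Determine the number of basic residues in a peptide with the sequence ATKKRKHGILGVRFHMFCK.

8

The basic amino acids are Lys (K), Arg (R), and His (H).
Matching residues: K3, K4, R5, K6, H7, R13, H15, K19.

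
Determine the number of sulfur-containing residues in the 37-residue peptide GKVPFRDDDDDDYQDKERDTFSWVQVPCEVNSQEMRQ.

Only Cys (C) and Met (M) have a sulfur atom in the side chain.
Matching residues: C28, M35.

2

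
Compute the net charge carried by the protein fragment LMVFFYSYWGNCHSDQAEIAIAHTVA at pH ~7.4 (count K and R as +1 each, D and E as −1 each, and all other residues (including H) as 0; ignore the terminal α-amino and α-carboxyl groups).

-2

Positive (K, R): none → +0.
Negative (D, E): D15, E18 → −2.
Net charge = (+0) + (−2) = −2.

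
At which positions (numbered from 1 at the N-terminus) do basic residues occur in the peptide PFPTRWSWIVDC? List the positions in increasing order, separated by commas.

5

Lysine (K), arginine (R), and histidine (H) have basic, nitrogen-containing side chains.
Matching residues: R5.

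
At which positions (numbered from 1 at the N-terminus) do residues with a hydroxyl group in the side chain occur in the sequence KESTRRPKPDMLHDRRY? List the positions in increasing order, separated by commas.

3, 4, 17

Serine (S), threonine (T), and tyrosine (Y) each carry a hydroxyl group on the side chain.
Matching residues: S3, T4, Y17.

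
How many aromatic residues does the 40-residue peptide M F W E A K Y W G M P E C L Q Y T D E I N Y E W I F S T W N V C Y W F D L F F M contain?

14

The aromatic amino acids are Phe (F, benzyl), Trp (W, indole), and Tyr (Y, phenol).
Matching residues: F2, W3, Y7, W8, Y16, Y22, W24, F26, W29, Y33, W34, F35, F38, F39.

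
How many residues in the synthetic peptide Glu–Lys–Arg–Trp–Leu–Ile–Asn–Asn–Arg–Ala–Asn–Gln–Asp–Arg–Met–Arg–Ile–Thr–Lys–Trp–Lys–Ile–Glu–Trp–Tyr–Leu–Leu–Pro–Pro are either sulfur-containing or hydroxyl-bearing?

Sulfur-containing: C, M. Hydroxyl-bearing: S, T, Y.
Sulfur-containing residues here: Met15 (1).
Hydroxyl-bearing residues here: Thr18, Tyr25 (2).
The two groups share no amino acid, so total = 1 + 2 = 3.

3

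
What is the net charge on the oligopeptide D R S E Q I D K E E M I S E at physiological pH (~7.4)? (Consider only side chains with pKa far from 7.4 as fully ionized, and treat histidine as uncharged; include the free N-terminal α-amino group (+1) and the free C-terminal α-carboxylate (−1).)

The side chains ionized at physiological pH are Lys/Arg (+1) and Asp/Glu (−1); with His treated as neutral, nothing else contributes.
Positive (K, R): R2, K8 → +2.
Negative (D, E): D1, E4, D7, E9, E10, E14 → −6.
The N-terminus (+1) and C-terminus (−1) cancel.
Net charge = (+2) + (−6) = −4.

-4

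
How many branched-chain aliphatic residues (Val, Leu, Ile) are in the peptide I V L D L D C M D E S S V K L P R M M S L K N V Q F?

Matching residues: I1, V2, L3, L5, V13, L15, L21, V24.

8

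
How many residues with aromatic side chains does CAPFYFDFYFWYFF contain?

F, W, and Y each carry an aromatic ring on the side chain.
Matching residues: F4, Y5, F6, F8, Y9, F10, W11, Y12, F13, F14.

10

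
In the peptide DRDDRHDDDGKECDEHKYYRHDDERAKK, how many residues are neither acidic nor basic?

Acidic: D, E. Basic: K, R, H. All other residues are neither.
Matching residues: G10, C13, Y18, Y19, A26.

5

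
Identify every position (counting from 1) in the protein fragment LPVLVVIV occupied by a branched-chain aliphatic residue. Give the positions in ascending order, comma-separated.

1, 3, 4, 5, 6, 7, 8

Valine (V), leucine (L), and isoleucine (I) are the branched-chain amino acids.
Matching residues: L1, V3, L4, V5, V6, I7, V8.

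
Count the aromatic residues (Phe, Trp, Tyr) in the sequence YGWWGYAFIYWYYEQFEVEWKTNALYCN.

Matching residues: Y1, W3, W4, Y6, F8, Y10, W11, Y12, Y13, F16, W20, Y26.

12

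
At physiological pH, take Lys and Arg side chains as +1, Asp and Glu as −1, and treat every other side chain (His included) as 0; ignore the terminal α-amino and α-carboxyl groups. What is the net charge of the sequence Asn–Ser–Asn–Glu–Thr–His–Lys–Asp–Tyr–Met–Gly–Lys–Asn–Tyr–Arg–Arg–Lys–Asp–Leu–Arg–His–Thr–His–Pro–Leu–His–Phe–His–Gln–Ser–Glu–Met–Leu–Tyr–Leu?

+2

Positive (K, R): Lys7, Lys12, Arg15, Arg16, Lys17, Arg20 → +6.
Negative (D, E): Glu4, Asp8, Asp18, Glu31 → −4.
Net charge = (+6) + (−4) = +2.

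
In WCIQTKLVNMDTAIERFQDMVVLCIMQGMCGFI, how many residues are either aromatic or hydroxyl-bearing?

Aromatic: F, W, Y. Hydroxyl-bearing: S, T, Y.
Aromatic residues here: W1, F17, F32 (3).
Hydroxyl-bearing residues here: T5, T12 (2).
(Y belongs to both groups, but none appear in this sequence.) Total = 3 + 2 = 5.

5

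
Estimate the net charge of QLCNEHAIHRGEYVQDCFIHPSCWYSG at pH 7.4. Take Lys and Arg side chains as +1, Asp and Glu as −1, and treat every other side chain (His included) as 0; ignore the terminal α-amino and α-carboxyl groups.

-2

Positive (K, R): R10 → +1.
Negative (D, E): E5, E12, D16 → −3.
Net charge = (+1) + (−3) = −2.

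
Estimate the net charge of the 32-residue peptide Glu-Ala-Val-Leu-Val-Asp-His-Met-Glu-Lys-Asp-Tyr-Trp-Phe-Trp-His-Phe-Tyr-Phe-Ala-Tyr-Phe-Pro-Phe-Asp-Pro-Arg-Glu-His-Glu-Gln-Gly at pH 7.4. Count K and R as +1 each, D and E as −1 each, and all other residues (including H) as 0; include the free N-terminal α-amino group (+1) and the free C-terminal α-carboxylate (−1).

Positive (K, R): Lys10, Arg27 → +2.
Negative (D, E): Glu1, Asp6, Glu9, Asp11, Asp25, Glu28, Glu30 → −7.
The N-terminus (+1) and C-terminus (−1) cancel.
Net charge = (+2) + (−7) = −5.

-5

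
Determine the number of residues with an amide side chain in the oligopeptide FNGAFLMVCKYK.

1

Asparagine (N) and glutamine (Q) have uncharged amide side chains.
Matching residues: N2.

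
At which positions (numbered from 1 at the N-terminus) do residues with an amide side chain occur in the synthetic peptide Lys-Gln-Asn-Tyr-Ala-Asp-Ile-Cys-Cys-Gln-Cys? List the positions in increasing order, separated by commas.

Only N (asparagine) and Q (glutamine) carry a side-chain carboxamide.
Matching residues: Gln2, Asn3, Gln10.

2, 3, 10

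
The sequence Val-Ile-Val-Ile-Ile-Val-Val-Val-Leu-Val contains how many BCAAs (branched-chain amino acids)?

10

Valine (V), leucine (L), and isoleucine (I) are the branched-chain amino acids.
Matching residues: Val1, Ile2, Val3, Ile4, Ile5, Val6, Val7, Val8, Leu9, Val10.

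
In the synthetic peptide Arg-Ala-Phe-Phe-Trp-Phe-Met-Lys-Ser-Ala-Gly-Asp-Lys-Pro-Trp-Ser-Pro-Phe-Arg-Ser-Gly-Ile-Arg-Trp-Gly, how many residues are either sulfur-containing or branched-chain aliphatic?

Sulfur-containing: C, M. Branched-chain aliphatic: I, L, V.
Sulfur-containing residues here: Met7 (1).
Branched-chain aliphatic residues here: Ile22 (1).
The two groups share no amino acid, so total = 1 + 1 = 2.

2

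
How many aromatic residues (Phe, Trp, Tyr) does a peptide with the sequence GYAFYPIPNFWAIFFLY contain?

Matching residues: Y2, F4, Y5, F10, W11, F14, F15, Y17.

8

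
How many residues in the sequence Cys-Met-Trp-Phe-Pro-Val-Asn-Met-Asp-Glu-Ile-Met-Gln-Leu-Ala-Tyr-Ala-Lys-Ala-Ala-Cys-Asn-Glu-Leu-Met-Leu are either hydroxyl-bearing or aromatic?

Hydroxyl-bearing: S, T, Y. Aromatic: F, W, Y.
Hydroxyl-bearing residues here: Tyr16 (1).
Aromatic residues here: Trp3, Phe4, Tyr16 (3).
Y is in both groups, so the 1 Y residue must not be double-counted.
Total = 1 + 3 − 1 = 3.

3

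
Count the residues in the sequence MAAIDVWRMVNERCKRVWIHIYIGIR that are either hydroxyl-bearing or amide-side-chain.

Hydroxyl-bearing: S, T, Y. Amide-side-chain: N, Q.
Hydroxyl-bearing residues here: Y22 (1).
Amide-side-chain residues here: N11 (1).
The two groups share no amino acid, so total = 1 + 1 = 2.

2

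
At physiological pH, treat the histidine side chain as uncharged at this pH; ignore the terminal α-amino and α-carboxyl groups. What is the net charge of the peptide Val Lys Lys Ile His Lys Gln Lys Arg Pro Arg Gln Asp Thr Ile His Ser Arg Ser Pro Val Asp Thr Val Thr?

+5

Near pH 7.4, K and R contribute +1 each, D and E contribute −1 each, and every other side chain (His included, as stated) is uncharged.
Positive (K, R): Lys2, Lys3, Lys6, Lys8, Arg9, Arg11, Arg18 → +7.
Negative (D, E): Asp13, Asp22 → −2.
Net charge = (+7) + (−2) = +5.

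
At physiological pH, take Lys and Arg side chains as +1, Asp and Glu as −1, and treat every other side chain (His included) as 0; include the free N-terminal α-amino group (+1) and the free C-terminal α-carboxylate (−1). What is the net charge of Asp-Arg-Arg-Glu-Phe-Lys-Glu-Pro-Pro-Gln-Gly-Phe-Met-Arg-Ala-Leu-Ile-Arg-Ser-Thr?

+2

Positive (K, R): Arg2, Arg3, Lys6, Arg14, Arg18 → +5.
Negative (D, E): Asp1, Glu4, Glu7 → −3.
The N-terminus (+1) and C-terminus (−1) cancel.
Net charge = (+5) + (−3) = +2.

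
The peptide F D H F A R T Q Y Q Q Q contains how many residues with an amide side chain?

4

The amide-side-chain residues are Asn (N) and Gln (Q).
Matching residues: Q8, Q10, Q11, Q12.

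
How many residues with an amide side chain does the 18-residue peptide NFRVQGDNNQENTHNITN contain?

The amide-side-chain residues are Asn (N) and Gln (Q).
Matching residues: N1, Q5, N8, N9, Q10, N12, N15, N18.

8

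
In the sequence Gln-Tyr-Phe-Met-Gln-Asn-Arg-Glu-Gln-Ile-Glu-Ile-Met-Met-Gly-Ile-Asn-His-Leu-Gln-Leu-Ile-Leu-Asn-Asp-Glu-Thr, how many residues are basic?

Lysine (K), arginine (R), and histidine (H) have basic, nitrogen-containing side chains.
Matching residues: Arg7, His18.

2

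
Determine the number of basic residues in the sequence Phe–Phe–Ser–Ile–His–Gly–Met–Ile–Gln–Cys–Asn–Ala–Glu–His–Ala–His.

3

Lysine (K), arginine (R), and histidine (H) have basic, nitrogen-containing side chains.
Matching residues: His5, His14, His16.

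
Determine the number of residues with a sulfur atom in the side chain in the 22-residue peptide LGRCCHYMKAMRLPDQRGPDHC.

5

Only Cys (C) and Met (M) have a sulfur atom in the side chain.
Matching residues: C4, C5, M8, M11, C22.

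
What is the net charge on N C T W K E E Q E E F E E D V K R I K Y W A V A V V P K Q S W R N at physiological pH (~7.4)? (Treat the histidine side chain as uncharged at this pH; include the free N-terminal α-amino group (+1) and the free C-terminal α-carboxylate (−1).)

The side chains ionized at physiological pH are Lys/Arg (+1) and Asp/Glu (−1); with His treated as neutral, nothing else contributes.
Positive (K, R): K5, K16, R17, K19, K28, R32 → +6.
Negative (D, E): E6, E7, E9, E10, E12, E13, D14 → −7.
The N-terminus (+1) and C-terminus (−1) cancel.
Net charge = (+6) + (−7) = −1.

-1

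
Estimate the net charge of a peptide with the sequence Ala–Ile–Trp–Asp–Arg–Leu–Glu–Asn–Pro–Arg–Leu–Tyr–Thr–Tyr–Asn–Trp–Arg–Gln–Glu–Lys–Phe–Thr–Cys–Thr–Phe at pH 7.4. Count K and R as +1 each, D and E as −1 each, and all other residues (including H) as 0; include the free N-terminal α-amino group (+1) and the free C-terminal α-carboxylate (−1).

+1

Positive (K, R): Arg5, Arg10, Arg17, Lys20 → +4.
Negative (D, E): Asp4, Glu7, Glu19 → −3.
The N-terminus (+1) and C-terminus (−1) cancel.
Net charge = (+4) + (−3) = +1.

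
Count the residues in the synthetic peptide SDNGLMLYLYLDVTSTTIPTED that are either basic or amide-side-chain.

1

Basic: H, K, R. Amide-side-chain: N, Q.
Basic residues here: none (0).
Amide-side-chain residues here: N3 (1).
The two groups share no amino acid, so total = 0 + 1 = 1.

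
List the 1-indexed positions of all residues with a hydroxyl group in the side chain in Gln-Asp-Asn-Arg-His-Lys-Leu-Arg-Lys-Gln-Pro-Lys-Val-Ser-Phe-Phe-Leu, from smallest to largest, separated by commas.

S, T, and Y are the three residues with a side-chain hydroxyl.
Matching residues: Ser14.

14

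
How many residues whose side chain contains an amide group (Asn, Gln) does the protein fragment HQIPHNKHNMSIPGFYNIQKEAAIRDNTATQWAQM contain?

8

Matching residues: Q2, N6, N9, N17, Q19, N27, Q31, Q34.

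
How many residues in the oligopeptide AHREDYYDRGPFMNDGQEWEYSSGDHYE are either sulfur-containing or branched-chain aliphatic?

Sulfur-containing: C, M. Branched-chain aliphatic: I, L, V.
Sulfur-containing residues here: M13 (1).
Branched-chain aliphatic residues here: none (0).
The two groups share no amino acid, so total = 1 + 0 = 1.

1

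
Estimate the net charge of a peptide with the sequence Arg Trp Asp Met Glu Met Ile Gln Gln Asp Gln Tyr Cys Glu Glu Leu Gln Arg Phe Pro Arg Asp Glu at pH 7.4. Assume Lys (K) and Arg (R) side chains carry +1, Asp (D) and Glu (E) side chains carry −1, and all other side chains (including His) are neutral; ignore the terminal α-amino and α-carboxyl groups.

-4

Positive (K, R): Arg1, Arg18, Arg21 → +3.
Negative (D, E): Asp3, Glu5, Asp10, Glu14, Glu15, Asp22, Glu23 → −7.
Net charge = (+3) + (−7) = −4.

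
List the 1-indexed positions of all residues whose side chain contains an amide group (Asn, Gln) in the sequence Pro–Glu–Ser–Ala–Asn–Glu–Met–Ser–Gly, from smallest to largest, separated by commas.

5

Matching residues: Asn5.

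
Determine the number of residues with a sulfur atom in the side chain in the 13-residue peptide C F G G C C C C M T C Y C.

8

Only Cys (C) and Met (M) have a sulfur atom in the side chain.
Matching residues: C1, C5, C6, C7, C8, M9, C11, C13.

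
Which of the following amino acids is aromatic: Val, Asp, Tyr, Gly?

Tyr

Phenylalanine (F), tryptophan (W), and tyrosine (Y) have aromatic ring side chains.
Of the listed options, only Tyr belongs to this group.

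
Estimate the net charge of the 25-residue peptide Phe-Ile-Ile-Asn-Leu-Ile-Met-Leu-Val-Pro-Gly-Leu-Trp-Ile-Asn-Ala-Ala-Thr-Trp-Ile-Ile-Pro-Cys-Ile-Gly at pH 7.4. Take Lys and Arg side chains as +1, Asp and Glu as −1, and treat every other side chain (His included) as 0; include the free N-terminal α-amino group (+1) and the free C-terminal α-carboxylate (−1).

0

Positive (K, R): none → +0.
Negative (D, E): none → −0.
The N-terminus (+1) and C-terminus (−1) cancel.
Net charge = (+0) + (−0) = 0.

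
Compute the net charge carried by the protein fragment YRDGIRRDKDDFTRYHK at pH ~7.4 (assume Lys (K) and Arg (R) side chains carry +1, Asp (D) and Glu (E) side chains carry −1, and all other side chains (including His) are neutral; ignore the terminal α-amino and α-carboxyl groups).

+2

Positive (K, R): R2, R6, R7, K9, R14, K17 → +6.
Negative (D, E): D3, D8, D10, D11 → −4.
Net charge = (+6) + (−4) = +2.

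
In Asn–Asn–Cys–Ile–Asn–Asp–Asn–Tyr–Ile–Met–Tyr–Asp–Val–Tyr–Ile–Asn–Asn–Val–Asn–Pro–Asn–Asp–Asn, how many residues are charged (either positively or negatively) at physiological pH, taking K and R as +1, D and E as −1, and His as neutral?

Charged side chains at pH ~7.4: K, R (positive); D, E (negative).
Matching residues: Asp6, Asp12, Asp22.

3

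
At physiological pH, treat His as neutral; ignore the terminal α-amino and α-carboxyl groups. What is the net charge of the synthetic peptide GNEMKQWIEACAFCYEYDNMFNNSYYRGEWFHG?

-3

Near pH 7.4, K and R contribute +1 each, D and E contribute −1 each, and every other side chain (His included, as stated) is uncharged.
Positive (K, R): K5, R27 → +2.
Negative (D, E): E3, E9, E16, D18, E29 → −5.
Net charge = (+2) + (−5) = −3.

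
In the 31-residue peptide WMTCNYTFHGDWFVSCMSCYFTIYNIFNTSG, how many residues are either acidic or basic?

2

Acidic: D, E. Basic: H, K, R.
Acidic residues here: D11 (1).
Basic residues here: H9 (1).
The two groups share no amino acid, so total = 1 + 1 = 2.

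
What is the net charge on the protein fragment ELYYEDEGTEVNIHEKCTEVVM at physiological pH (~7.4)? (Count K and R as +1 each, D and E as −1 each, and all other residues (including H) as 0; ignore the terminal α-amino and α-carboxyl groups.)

-6

Positive (K, R): K16 → +1.
Negative (D, E): E1, E5, D6, E7, E10, E15, E19 → −7.
Net charge = (+1) + (−7) = −6.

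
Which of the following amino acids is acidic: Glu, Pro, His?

Glu

Only D (aspartate) and E (glutamate) carry a side-chain carboxylic acid.
Of the listed options, only Glu belongs to this group.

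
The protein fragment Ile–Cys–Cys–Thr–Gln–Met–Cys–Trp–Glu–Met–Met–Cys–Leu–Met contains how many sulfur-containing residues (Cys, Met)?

8

Matching residues: Cys2, Cys3, Met6, Cys7, Met10, Met11, Cys12, Met14.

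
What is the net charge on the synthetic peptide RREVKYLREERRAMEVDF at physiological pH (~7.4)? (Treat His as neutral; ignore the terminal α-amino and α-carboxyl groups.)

+1

The side chains ionized at physiological pH are Lys/Arg (+1) and Asp/Glu (−1); with His treated as neutral, nothing else contributes.
Positive (K, R): R1, R2, K5, R8, R11, R12 → +6.
Negative (D, E): E3, E9, E10, E15, D17 → −5.
Net charge = (+6) + (−5) = +1.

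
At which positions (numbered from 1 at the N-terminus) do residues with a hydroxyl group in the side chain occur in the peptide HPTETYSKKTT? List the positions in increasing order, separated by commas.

3, 5, 6, 7, 10, 11

The –OH-bearing residues are Ser, Thr (aliphatic alcohols), and Tyr (phenol).
Matching residues: T3, T5, Y6, S7, T10, T11.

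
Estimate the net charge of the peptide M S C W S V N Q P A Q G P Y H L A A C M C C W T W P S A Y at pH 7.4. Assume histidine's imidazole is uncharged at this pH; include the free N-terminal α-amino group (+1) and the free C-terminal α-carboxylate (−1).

0

Near pH 7.4, K and R contribute +1 each, D and E contribute −1 each, and every other side chain (His included, as stated) is uncharged.
Positive (K, R): none → +0.
Negative (D, E): none → −0.
The N-terminus (+1) and C-terminus (−1) cancel.
Net charge = (+0) + (−0) = 0.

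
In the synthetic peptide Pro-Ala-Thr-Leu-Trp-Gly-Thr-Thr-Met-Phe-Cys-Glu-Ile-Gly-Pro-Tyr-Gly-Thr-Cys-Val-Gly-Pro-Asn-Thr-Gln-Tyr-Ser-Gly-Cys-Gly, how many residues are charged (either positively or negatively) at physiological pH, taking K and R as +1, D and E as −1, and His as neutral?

1

Charged side chains at pH ~7.4: K, R (positive); D, E (negative).
Matching residues: Glu12.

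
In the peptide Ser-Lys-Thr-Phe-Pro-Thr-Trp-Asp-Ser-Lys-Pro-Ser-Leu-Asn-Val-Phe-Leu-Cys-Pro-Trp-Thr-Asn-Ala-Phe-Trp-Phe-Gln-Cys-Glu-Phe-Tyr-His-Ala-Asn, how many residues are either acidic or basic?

Acidic: D, E. Basic: H, K, R.
Acidic residues here: Asp8, Glu29 (2).
Basic residues here: Lys2, Lys10, His32 (3).
The two groups share no amino acid, so total = 2 + 3 = 5.

5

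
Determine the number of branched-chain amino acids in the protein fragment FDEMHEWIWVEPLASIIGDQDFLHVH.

V, L, and I make up the branched-chain aliphatic group.
Matching residues: I8, V10, L13, I16, I17, L23, V25.

7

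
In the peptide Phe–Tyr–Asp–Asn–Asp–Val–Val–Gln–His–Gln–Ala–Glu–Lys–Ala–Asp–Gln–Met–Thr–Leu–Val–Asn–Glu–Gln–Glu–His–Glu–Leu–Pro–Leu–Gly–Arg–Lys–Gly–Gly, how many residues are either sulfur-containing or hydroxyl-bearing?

Sulfur-containing: C, M. Hydroxyl-bearing: S, T, Y.
Sulfur-containing residues here: Met17 (1).
Hydroxyl-bearing residues here: Tyr2, Thr18 (2).
The two groups share no amino acid, so total = 1 + 2 = 3.

3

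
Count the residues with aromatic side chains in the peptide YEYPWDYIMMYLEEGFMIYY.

8

Phenylalanine (F), tryptophan (W), and tyrosine (Y) have aromatic ring side chains.
Matching residues: Y1, Y3, W5, Y7, Y11, F16, Y19, Y20.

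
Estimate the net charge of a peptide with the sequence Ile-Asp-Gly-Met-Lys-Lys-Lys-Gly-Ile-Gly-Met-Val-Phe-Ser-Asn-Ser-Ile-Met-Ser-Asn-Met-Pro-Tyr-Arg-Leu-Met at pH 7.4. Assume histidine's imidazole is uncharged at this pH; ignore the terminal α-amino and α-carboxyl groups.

+3

The side chains ionized at physiological pH are Lys/Arg (+1) and Asp/Glu (−1); with His treated as neutral, nothing else contributes.
Positive (K, R): Lys5, Lys6, Lys7, Arg24 → +4.
Negative (D, E): Asp2 → −1.
Net charge = (+4) + (−1) = +3.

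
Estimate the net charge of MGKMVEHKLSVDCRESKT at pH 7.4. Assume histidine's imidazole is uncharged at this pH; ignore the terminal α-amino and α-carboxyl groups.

+1

Near pH 7.4, K and R contribute +1 each, D and E contribute −1 each, and every other side chain (His included, as stated) is uncharged.
Positive (K, R): K3, K8, R14, K17 → +4.
Negative (D, E): E6, D12, E15 → −3.
Net charge = (+4) + (−3) = +1.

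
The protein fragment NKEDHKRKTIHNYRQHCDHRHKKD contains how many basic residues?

13

Lysine (K), arginine (R), and histidine (H) have basic, nitrogen-containing side chains.
Matching residues: K2, H5, K6, R7, K8, H11, R14, H16, H19, R20, H21, K22, K23.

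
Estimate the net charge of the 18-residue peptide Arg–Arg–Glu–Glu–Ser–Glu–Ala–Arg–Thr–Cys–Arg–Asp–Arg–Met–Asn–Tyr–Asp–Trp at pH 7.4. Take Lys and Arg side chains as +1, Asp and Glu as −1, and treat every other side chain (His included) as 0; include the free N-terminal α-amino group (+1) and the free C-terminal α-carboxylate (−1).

Positive (K, R): Arg1, Arg2, Arg8, Arg11, Arg13 → +5.
Negative (D, E): Glu3, Glu4, Glu6, Asp12, Asp17 → −5.
The N-terminus (+1) and C-terminus (−1) cancel.
Net charge = (+5) + (−5) = 0.

0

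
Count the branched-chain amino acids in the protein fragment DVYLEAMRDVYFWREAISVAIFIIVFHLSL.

11

The BCAAs are Val, Leu, and Ile — aliphatic side chains with a branch point.
Matching residues: V2, L4, V10, I17, V19, I21, I23, I24, V25, L28, L30.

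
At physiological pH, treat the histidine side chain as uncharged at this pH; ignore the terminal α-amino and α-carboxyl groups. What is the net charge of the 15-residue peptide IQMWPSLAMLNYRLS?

At pH ~7.4 the Lys and Arg side chains are protonated (+1), the Asp and Glu side chains are deprotonated (−1), and with His taken as neutral all other side chains carry no charge.
Positive (K, R): R13 → +1.
Negative (D, E): none → −0.
Net charge = (+1) + (−0) = +1.

+1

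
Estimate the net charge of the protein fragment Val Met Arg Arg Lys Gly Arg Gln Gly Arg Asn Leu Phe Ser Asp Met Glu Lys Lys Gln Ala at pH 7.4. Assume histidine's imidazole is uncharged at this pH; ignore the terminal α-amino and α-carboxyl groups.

+5

Near pH 7.4, K and R contribute +1 each, D and E contribute −1 each, and every other side chain (His included, as stated) is uncharged.
Positive (K, R): Arg3, Arg4, Lys5, Arg7, Arg10, Lys18, Lys19 → +7.
Negative (D, E): Asp15, Glu17 → −2.
Net charge = (+7) + (−2) = +5.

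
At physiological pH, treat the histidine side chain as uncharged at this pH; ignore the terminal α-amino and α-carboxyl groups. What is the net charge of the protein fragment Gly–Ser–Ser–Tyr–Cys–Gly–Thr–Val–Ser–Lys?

+1

Near pH 7.4, K and R contribute +1 each, D and E contribute −1 each, and every other side chain (His included, as stated) is uncharged.
Positive (K, R): Lys10 → +1.
Negative (D, E): none → −0.
Net charge = (+1) + (−0) = +1.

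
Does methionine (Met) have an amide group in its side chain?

No

Asparagine (N) and glutamine (Q) have uncharged amide side chains.
Methionine is not in this group.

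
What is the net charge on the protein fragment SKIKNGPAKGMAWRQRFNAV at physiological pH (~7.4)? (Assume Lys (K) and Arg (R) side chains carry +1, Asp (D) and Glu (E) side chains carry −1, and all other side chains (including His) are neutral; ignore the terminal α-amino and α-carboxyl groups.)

Positive (K, R): K2, K4, K9, R14, R16 → +5.
Negative (D, E): none → −0.
Net charge = (+5) + (−0) = +5.

+5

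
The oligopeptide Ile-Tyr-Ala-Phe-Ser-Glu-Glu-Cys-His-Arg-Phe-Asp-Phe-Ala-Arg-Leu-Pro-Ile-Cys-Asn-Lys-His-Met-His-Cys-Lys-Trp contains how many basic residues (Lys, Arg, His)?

Matching residues: His9, Arg10, Arg15, Lys21, His22, His24, Lys26.

7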